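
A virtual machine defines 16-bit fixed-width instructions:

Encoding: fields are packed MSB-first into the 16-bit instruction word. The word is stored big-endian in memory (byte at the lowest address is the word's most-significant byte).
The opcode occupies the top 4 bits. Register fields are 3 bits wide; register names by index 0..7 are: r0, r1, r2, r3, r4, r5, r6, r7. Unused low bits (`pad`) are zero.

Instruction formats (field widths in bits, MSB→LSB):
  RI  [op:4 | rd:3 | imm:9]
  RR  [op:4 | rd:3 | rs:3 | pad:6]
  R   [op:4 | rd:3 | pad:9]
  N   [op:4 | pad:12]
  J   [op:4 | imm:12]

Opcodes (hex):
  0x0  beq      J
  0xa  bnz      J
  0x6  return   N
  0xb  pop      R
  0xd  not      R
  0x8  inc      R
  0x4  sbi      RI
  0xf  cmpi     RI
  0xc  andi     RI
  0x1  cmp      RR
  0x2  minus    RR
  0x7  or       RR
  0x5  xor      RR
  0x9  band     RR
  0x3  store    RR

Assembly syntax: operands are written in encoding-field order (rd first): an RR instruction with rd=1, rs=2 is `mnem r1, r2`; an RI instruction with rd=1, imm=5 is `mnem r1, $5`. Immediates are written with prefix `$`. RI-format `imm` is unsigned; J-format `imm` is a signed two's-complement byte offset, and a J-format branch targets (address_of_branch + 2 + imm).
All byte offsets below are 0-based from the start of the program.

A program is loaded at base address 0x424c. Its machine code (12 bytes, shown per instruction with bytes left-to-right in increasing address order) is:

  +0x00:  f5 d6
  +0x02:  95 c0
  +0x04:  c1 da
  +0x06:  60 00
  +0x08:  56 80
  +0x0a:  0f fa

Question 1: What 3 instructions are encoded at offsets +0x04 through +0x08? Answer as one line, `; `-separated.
+0x04: c1 da ⇒ word 0xc1da (big)
  opcode bits[15:12]=0xc: andi/RI
  rd: (w>>9)&0x7=0x0 → r0
  imm: (w>>0)&0x1ff=0x1da → $474
+0x06: 60 00 ⇒ word 0x6000 (big)
  opcode bits[15:12]=0x6: return/N
+0x08: 56 80 ⇒ word 0x5680 (big)
  opcode bits[15:12]=0x5: xor/RR
  rd: (w>>9)&0x7=0x3 → r3
  rs: (w>>6)&0x7=0x2 → r2

andi r0, $474; return; xor r3, r2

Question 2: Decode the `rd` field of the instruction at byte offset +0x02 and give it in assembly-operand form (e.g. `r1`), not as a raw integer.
+0x02: 95 c0 ⇒ word 0x95c0 (big)
  opcode bits[15:12]=0x9: band/RR
  rd@[11:9]=0x2 ⇒ r2
  rs@[8:6]=0x7 ⇒ r7

r2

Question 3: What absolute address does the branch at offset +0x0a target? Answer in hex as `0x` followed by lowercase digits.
0x4252

@+0a  big-endian(0f fa) = 0x0ffa
  op=0x0ffa>>12=0x0 ⇒ beq (J)
  imm: (w>>0)&0xfff=0xffa (s12→-6) → $-6
  target = base 0x424c + off 0x0a + 2 + imm -6 = 0x4252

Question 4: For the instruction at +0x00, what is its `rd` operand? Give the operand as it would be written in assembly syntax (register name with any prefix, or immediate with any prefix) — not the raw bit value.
r2

+0x00: f5 d6 ⇒ word 0xf5d6 (big)
  op=0xf5d6>>12=0xf ⇒ cmpi (RI)
  [11:9] rd=2 = r2
  [8:0] imm=470 = $470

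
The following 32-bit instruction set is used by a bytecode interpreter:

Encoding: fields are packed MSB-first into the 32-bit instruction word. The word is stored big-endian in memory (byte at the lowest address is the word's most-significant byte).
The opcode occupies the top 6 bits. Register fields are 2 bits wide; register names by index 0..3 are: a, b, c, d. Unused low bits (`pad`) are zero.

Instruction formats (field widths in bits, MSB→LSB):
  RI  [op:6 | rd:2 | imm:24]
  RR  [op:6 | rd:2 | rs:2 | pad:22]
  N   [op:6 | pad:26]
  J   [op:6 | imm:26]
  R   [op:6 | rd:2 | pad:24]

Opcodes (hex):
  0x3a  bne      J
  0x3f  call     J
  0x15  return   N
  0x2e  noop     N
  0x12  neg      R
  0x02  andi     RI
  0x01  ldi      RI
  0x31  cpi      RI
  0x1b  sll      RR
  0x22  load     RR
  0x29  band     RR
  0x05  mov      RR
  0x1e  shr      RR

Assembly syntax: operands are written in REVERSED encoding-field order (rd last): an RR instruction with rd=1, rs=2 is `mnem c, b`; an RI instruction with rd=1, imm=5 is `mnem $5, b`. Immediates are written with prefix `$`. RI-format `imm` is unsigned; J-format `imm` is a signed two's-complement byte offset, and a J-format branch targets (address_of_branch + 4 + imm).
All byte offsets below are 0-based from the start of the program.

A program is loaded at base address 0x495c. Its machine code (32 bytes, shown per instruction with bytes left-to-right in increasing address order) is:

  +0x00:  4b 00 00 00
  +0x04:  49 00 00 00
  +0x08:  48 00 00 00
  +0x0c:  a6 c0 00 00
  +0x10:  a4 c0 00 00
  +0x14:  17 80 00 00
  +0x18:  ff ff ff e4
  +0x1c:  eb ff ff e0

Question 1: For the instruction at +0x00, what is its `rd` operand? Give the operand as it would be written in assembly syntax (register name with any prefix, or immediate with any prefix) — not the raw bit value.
d

+0x00: 4b 00 00 00 ⇒ word 0x4b000000 (big)
  op=0x4b000000>>26=0x12 ⇒ neg (R)
  [25:24] rd=3 = d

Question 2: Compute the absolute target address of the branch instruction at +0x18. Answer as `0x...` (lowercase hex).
+0x18: ff ff ff e4 ⇒ word 0xffffffe4 (big)
  op=0xffffffe4>>26=0x3f ⇒ call (J)
  [25:0] imm=67108836 (s26→-28) = $-28
  target = base 0x495c + off 0x18 + 4 + imm -28 = 0x495c

0x495c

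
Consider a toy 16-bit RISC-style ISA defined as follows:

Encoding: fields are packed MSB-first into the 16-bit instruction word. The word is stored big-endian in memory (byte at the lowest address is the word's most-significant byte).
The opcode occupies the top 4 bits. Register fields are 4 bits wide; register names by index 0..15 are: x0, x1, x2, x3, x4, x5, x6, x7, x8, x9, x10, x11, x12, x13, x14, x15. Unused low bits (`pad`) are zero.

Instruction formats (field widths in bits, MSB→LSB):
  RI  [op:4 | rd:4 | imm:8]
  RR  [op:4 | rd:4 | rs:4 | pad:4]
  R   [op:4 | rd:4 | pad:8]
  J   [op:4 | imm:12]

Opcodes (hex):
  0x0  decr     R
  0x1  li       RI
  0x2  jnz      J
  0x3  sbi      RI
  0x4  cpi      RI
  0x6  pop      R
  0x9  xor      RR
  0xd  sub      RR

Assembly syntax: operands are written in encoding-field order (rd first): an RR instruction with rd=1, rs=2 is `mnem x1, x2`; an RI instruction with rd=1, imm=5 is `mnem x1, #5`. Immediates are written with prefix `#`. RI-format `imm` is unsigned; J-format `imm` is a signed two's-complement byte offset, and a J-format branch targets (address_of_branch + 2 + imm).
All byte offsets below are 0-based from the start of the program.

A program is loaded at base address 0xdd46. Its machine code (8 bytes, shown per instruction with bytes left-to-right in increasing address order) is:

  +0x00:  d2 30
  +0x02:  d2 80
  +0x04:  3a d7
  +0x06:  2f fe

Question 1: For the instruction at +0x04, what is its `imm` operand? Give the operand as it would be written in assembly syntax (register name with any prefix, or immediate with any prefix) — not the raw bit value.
@+04  big-endian(3a d7) = 0x3ad7
  top 4b → 0x3 → sbi [RI]
  rd@[11:8]=0xa ⇒ x10
  imm@[7:0]=0xd7 ⇒ #215

#215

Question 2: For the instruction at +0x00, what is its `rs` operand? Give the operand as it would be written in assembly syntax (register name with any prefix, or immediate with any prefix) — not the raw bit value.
x3

+0x00: d2 30 ⇒ word 0xd230 (big)
  op=0xd230>>12=0xd ⇒ sub (RR)
  rd: (w>>8)&0xf=0x2 → x2
  rs: (w>>4)&0xf=0x3 → x3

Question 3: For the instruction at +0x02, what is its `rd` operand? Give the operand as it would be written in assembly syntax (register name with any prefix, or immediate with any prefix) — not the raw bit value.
x2

@+02  big-endian(d2 80) = 0xd280
  top 4b → 0xd → sub [RR]
  rd@[11:8]=0x2 ⇒ x2
  rs@[7:4]=0x8 ⇒ x8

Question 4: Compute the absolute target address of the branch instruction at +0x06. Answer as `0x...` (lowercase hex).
[06] 2f fe → 0x2ffe
  top 4b → 0x2 → jnz [J]
  imm@[11:0]=0xffe (s12→-2) ⇒ #-2
  target = base 0xdd46 + off 0x06 + 2 + imm -2 = 0xdd4c

0xdd4c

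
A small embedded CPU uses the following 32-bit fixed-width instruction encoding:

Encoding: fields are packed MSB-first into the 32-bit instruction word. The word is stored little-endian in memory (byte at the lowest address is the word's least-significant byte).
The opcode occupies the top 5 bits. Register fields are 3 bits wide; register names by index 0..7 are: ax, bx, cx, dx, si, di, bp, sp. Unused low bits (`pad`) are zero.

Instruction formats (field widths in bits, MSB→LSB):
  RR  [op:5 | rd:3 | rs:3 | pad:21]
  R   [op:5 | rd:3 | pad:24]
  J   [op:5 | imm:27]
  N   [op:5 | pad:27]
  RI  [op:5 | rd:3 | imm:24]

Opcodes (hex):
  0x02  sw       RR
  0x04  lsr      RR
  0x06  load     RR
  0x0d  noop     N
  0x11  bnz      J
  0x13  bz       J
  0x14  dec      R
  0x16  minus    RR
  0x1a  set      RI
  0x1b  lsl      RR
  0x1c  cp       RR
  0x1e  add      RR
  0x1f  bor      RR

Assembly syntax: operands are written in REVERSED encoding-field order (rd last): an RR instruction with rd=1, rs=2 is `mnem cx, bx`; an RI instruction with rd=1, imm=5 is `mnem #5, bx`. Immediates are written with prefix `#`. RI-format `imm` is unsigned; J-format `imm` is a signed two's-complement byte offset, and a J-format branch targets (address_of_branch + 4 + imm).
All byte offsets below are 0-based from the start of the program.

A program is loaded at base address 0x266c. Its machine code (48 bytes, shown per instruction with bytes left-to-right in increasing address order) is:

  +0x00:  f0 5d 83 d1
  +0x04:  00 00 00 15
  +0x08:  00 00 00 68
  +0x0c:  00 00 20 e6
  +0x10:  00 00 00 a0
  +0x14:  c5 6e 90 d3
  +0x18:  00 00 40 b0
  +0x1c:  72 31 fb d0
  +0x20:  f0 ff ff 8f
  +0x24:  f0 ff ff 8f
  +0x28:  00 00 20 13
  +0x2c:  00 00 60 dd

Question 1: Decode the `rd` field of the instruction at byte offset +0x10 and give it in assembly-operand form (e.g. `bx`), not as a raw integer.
+0x10: 00 00 00 a0 ⇒ word 0xa0000000 (little)
  top 5b → 0x14 → dec [R]
  rd: (w>>24)&0x7=0x0 → ax

ax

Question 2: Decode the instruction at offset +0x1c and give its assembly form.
set #16462194, ax

off 0x1c: read 72 31 fb d0 as little → 0xd0fb3172
  opcode bits[31:27]=0x1a: set/RI
  rd: (w>>24)&0x7=0x0 → ax
  imm: (w>>0)&0xffffff=0xfb3172 → #16462194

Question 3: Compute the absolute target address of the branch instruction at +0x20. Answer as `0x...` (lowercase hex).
@+20  little-endian(f0 ff ff 8f) = 0x8ffffff0
  opcode bits[31:27]=0x11: bnz/J
  imm@[26:0]=0x7fffff0 (s27→-16) ⇒ #-16
  target = base 0x266c + off 0x20 + 4 + imm -16 = 0x2680

0x2680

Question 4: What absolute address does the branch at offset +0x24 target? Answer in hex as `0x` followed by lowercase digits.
0x2684

[24] f0 ff ff 8f → 0x8ffffff0
  opcode bits[31:27]=0x11: bnz/J
  [26:0] imm=134217712 (s27→-16) = #-16
  target = base 0x266c + off 0x24 + 4 + imm -16 = 0x2684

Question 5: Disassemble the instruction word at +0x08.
[08] 00 00 00 68 → 0x68000000
  top 5b → 0xd → noop [N]

noop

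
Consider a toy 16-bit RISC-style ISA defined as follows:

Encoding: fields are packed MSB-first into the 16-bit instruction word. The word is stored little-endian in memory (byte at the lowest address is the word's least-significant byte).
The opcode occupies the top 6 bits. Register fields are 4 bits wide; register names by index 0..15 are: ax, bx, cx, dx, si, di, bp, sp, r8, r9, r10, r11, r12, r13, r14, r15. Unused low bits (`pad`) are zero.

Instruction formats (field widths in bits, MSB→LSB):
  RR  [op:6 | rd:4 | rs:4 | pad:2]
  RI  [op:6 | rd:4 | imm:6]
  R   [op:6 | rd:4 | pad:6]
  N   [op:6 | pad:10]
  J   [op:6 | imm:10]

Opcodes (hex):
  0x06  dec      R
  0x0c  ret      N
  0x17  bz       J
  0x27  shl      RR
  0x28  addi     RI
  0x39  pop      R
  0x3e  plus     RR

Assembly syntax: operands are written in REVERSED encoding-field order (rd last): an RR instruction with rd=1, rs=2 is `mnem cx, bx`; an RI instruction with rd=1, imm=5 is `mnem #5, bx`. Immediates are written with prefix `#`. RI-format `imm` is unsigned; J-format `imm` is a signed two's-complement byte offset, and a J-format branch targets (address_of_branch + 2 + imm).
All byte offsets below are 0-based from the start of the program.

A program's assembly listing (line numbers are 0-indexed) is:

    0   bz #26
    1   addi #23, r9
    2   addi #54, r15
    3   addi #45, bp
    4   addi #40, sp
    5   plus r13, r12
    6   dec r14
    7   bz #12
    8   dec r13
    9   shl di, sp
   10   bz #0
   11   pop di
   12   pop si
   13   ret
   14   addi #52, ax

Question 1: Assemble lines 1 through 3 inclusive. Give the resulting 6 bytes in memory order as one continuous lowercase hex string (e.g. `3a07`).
57a2f6a3ada1

line 1 (addi): pack op=0x28:6|rd=9:4|imm=23:6 = 0xa257; little→ 57 a2
line 2 (addi): pack op=0x28:6|rd=15:4|imm=54:6 = 0xa3f6; little→ f6 a3
line 3 (addi): pack op=0x28:6|rd=6:4|imm=45:6 = 0xa1ad; little→ ad a1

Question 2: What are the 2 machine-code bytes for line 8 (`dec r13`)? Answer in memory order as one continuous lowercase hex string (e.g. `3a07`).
401b

8. dec fields op=0x6:6|rd=13:4|pad=0:6 → word 1b40h → 40 1b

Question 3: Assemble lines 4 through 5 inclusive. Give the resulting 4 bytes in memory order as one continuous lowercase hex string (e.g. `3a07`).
e8a134fb

4. addi fields op=0x28:6|rd=7:4|imm=40:6 → word a1e8h → e8 a1
5. plus fields op=0x3e:6|rd=12:4|rs=13:4|pad=0:2 → word fb34h → 34 fb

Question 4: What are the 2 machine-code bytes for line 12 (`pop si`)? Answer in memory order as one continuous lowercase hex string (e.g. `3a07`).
00e5

L12: pop op=0x39:6|rd=4:4|pad=0:6 ⇒ 0xe500 ⇒ little 00 e5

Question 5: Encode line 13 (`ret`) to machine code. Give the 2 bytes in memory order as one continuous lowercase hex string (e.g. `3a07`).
L13: ret op=0xc:6|pad=0:10 ⇒ 0x3000 ⇒ little 00 30

0030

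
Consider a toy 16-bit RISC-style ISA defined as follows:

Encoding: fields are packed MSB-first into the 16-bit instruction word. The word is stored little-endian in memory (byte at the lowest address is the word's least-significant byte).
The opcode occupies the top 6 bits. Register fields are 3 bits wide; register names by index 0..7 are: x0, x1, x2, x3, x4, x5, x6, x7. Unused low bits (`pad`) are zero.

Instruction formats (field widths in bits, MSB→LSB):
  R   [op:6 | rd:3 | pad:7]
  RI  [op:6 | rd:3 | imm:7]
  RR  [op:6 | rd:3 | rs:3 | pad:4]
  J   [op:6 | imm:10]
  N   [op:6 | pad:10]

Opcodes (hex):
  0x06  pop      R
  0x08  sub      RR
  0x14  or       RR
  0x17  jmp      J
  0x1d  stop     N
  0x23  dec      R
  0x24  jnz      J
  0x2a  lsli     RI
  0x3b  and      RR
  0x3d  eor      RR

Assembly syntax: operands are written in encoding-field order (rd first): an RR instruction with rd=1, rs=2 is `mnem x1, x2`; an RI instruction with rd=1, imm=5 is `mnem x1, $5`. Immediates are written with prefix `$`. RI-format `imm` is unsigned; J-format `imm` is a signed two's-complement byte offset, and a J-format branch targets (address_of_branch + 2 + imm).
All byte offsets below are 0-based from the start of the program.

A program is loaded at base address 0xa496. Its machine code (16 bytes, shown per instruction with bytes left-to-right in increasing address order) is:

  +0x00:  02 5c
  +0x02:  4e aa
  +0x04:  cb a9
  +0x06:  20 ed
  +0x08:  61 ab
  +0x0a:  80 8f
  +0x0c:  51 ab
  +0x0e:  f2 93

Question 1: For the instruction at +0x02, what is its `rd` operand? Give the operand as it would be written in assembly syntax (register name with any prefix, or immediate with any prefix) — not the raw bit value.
[02] 4e aa → 0xaa4e
  opcode bits[15:10]=0x2a: lsli/RI
  [9:7] rd=4 = x4
  [6:0] imm=78 = $78

x4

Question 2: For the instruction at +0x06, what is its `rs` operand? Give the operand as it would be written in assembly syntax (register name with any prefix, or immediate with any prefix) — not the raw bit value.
off 0x06: read 20 ed as little → 0xed20
  top 6b → 0x3b → and [RR]
  rd@[9:7]=0x2 ⇒ x2
  rs@[6:4]=0x2 ⇒ x2

x2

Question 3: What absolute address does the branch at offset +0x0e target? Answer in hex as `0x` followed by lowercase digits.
0xa498

off 0x0e: read f2 93 as little → 0x93f2
  opcode bits[15:10]=0x24: jnz/J
  imm@[9:0]=0x3f2 (s10→-14) ⇒ $-14
  target = base 0xa496 + off 0x0e + 2 + imm -14 = 0xa498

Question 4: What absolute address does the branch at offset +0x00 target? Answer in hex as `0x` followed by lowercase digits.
0xa49a

@+00  little-endian(02 5c) = 0x5c02
  top 6b → 0x17 → jmp [J]
  imm: (w>>0)&0x3ff=0x2 → $2
  target = base 0xa496 + off 0x00 + 2 + imm 2 = 0xa49a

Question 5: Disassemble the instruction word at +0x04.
@+04  little-endian(cb a9) = 0xa9cb
  op=0xa9cb>>10=0x2a ⇒ lsli (RI)
  rd@[9:7]=0x3 ⇒ x3
  imm@[6:0]=0x4b ⇒ $75

lsli x3, $75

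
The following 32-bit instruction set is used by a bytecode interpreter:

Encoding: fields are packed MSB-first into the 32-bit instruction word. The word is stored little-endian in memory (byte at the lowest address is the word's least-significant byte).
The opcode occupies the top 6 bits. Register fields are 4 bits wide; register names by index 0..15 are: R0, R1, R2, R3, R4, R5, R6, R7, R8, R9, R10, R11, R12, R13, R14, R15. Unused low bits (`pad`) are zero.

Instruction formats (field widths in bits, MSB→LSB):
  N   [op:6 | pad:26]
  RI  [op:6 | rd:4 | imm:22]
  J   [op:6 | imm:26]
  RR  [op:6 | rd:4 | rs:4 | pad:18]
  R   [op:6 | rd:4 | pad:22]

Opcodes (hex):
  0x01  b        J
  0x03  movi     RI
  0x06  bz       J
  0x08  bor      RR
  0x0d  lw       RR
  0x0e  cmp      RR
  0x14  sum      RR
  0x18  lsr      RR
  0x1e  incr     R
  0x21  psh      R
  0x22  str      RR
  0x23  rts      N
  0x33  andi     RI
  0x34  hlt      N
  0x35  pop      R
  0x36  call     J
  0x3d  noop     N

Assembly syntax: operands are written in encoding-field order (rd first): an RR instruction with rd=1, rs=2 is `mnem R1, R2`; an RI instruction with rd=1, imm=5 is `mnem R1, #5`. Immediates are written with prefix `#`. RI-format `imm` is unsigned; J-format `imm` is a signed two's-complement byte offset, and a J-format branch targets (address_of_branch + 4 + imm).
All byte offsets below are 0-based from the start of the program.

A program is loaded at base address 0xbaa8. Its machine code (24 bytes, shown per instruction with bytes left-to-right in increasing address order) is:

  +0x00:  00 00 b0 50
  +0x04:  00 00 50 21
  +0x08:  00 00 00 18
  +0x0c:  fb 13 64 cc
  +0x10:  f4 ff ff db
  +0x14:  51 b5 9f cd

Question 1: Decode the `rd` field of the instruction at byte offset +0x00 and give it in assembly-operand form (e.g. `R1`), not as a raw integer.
@+00  little-endian(00 00 b0 50) = 0x50b00000
  opcode bits[31:26]=0x14: sum/RR
  rd@[25:22]=0x2 ⇒ R2
  rs@[21:18]=0xc ⇒ R12

R2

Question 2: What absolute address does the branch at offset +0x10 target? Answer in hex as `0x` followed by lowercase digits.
0xbab0

+0x10: f4 ff ff db ⇒ word 0xdbfffff4 (little)
  opcode bits[31:26]=0x36: call/J
  [25:0] imm=67108852 (s26→-12) = #-12
  target = base 0xbaa8 + off 0x10 + 4 + imm -12 = 0xbab0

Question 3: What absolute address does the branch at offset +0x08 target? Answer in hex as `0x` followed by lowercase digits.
0xbab4

@+08  little-endian(00 00 00 18) = 0x18000000
  opcode bits[31:26]=0x6: bz/J
  imm: (w>>0)&0x3ffffff=0x0 → #0
  target = base 0xbaa8 + off 0x08 + 4 + imm 0 = 0xbab4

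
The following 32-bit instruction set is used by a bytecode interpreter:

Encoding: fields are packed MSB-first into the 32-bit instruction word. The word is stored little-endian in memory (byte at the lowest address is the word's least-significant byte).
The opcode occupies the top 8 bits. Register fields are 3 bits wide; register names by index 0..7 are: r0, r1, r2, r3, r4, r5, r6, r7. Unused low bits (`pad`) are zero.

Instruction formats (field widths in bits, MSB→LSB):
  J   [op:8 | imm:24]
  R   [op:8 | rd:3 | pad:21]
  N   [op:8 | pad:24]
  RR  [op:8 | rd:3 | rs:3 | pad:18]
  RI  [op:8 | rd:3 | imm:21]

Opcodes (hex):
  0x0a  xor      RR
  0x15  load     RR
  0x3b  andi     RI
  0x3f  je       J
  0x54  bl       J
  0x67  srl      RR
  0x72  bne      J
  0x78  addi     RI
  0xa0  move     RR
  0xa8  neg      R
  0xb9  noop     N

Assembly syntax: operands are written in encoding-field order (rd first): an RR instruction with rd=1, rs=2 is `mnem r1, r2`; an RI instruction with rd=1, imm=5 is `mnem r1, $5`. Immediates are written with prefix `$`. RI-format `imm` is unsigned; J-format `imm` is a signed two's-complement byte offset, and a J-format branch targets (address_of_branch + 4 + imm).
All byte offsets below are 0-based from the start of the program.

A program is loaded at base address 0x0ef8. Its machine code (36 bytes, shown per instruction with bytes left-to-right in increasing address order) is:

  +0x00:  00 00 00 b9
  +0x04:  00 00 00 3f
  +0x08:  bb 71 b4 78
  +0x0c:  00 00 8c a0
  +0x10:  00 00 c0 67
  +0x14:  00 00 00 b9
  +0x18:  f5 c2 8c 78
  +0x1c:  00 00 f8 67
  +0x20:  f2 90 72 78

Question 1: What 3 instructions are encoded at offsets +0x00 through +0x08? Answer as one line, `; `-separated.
+0x00: 00 00 00 b9 ⇒ word 0xb9000000 (little)
  opcode bits[31:24]=0xb9: noop/N
+0x04: 00 00 00 3f ⇒ word 0x3f000000 (little)
  opcode bits[31:24]=0x3f: je/J
  [23:0] imm=0 = $0
+0x08: bb 71 b4 78 ⇒ word 0x78b471bb (little)
  opcode bits[31:24]=0x78: addi/RI
  [23:21] rd=5 = r5
  [20:0] imm=1339835 = $1339835

noop; je $0; addi r5, $1339835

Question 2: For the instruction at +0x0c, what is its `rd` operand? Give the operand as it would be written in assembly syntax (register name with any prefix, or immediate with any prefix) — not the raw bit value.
r4

off 0x0c: read 00 00 8c a0 as little → 0xa08c0000
  opcode bits[31:24]=0xa0: move/RR
  rd: (w>>21)&0x7=0x4 → r4
  rs: (w>>18)&0x7=0x3 → r3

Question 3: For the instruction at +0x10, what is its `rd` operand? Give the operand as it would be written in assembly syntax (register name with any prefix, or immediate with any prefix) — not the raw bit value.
r6

+0x10: 00 00 c0 67 ⇒ word 0x67c00000 (little)
  op=0x67c00000>>24=0x67 ⇒ srl (RR)
  rd: (w>>21)&0x7=0x6 → r6
  rs: (w>>18)&0x7=0x0 → r0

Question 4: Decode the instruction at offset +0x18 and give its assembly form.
+0x18: f5 c2 8c 78 ⇒ word 0x788cc2f5 (little)
  opcode bits[31:24]=0x78: addi/RI
  rd@[23:21]=0x4 ⇒ r4
  imm@[20:0]=0xcc2f5 ⇒ $836341

addi r4, $836341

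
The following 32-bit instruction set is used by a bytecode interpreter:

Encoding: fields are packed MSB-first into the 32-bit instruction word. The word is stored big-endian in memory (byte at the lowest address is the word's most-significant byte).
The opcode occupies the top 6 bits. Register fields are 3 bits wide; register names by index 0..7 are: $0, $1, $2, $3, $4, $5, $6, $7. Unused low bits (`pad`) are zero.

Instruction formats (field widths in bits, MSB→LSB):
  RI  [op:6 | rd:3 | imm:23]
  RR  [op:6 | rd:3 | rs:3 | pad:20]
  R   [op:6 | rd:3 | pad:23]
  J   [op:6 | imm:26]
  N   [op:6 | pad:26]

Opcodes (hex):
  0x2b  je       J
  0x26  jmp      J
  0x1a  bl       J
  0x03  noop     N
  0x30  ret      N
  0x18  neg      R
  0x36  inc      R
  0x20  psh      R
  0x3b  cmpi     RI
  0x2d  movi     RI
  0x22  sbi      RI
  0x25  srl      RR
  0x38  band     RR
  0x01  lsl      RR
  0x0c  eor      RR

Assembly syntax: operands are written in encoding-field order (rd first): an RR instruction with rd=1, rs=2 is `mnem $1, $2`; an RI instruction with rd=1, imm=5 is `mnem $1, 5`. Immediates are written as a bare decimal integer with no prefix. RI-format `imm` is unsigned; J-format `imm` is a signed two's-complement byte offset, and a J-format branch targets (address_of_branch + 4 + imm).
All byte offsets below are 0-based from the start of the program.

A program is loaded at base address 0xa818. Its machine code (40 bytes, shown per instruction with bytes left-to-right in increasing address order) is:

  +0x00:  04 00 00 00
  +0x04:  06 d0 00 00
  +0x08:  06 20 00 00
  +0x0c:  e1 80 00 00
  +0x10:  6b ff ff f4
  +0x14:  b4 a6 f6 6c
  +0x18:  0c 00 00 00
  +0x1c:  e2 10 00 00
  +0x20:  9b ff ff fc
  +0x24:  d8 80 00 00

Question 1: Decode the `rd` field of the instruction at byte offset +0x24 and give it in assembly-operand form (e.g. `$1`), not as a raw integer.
$1

[24] d8 80 00 00 → 0xd8800000
  op=0xd8800000>>26=0x36 ⇒ inc (R)
  rd: (w>>23)&0x7=0x1 → $1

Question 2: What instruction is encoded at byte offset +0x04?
+0x04: 06 d0 00 00 ⇒ word 0x06d00000 (big)
  op=0x06d00000>>26=0x1 ⇒ lsl (RR)
  rd@[25:23]=0x5 ⇒ $5
  rs@[22:20]=0x5 ⇒ $5

lsl $5, $5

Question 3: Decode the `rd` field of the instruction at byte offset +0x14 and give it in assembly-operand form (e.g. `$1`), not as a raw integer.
$1

@+14  big-endian(b4 a6 f6 6c) = 0xb4a6f66c
  opcode bits[31:26]=0x2d: movi/RI
  [25:23] rd=1 = $1
  [22:0] imm=2553452 = 2553452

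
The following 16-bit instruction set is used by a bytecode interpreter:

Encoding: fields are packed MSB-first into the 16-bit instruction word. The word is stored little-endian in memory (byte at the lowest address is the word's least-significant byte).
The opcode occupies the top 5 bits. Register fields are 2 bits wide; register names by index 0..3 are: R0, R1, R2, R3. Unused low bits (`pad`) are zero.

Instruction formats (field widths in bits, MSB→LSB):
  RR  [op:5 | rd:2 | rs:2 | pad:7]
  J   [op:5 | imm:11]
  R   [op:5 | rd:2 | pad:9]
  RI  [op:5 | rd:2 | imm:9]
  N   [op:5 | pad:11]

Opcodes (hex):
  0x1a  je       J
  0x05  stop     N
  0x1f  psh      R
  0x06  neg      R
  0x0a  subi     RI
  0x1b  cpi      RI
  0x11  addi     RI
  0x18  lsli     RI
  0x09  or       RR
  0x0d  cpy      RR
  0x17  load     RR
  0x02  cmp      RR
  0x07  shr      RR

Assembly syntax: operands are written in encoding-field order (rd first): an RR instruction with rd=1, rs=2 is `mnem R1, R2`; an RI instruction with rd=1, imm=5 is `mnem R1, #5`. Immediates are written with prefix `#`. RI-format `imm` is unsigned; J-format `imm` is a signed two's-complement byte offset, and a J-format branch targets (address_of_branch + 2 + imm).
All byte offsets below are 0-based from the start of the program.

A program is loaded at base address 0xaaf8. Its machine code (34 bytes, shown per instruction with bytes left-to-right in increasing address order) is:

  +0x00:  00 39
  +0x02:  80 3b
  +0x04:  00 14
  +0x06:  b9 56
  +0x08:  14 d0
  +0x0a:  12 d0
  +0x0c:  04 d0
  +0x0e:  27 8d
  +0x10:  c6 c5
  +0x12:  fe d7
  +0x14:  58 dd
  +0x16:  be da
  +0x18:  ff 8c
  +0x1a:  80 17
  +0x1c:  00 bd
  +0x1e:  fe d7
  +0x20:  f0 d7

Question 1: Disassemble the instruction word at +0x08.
je #20

+0x08: 14 d0 ⇒ word 0xd014 (little)
  opcode bits[15:11]=0x1a: je/J
  imm@[10:0]=0x14 ⇒ #20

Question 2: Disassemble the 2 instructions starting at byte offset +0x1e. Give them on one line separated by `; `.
[1e] fe d7 → 0xd7fe
  opcode bits[15:11]=0x1a: je/J
  imm@[10:0]=0x7fe (s11→-2) ⇒ #-2
[20] f0 d7 → 0xd7f0
  opcode bits[15:11]=0x1a: je/J
  imm@[10:0]=0x7f0 (s11→-16) ⇒ #-16

je #-2; je #-16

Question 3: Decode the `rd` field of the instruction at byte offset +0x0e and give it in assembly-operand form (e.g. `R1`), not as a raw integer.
@+0e  little-endian(27 8d) = 0x8d27
  op=0x8d27>>11=0x11 ⇒ addi (RI)
  rd: (w>>9)&0x3=0x2 → R2
  imm: (w>>0)&0x1ff=0x127 → #295

R2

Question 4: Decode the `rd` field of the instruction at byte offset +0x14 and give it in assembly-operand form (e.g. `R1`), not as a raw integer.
@+14  little-endian(58 dd) = 0xdd58
  op=0xdd58>>11=0x1b ⇒ cpi (RI)
  [10:9] rd=2 = R2
  [8:0] imm=344 = #344

R2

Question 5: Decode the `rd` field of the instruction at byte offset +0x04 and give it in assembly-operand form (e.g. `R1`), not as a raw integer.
R2

off 0x04: read 00 14 as little → 0x1400
  top 5b → 0x2 → cmp [RR]
  rd: (w>>9)&0x3=0x2 → R2
  rs: (w>>7)&0x3=0x0 → R0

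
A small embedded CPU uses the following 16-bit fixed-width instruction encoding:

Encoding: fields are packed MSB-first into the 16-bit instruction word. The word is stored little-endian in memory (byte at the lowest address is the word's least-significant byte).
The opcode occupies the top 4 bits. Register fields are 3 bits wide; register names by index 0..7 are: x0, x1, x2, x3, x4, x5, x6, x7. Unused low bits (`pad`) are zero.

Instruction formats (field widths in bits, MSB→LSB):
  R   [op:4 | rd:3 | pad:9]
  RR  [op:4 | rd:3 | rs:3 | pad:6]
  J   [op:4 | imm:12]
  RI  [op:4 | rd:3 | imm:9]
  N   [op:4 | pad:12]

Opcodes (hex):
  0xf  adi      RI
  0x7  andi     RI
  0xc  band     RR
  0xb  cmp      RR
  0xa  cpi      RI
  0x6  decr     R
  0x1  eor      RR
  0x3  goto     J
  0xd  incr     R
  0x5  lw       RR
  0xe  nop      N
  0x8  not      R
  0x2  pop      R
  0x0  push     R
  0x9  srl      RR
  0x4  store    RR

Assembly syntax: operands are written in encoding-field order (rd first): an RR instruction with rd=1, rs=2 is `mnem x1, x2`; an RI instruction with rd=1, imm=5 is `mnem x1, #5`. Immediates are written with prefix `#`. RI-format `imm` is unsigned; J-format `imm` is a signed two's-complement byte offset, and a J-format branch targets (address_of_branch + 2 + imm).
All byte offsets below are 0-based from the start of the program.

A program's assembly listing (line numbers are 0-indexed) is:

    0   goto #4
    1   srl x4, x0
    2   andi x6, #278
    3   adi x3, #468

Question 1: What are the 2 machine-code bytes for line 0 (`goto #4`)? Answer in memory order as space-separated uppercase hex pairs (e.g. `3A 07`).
04 30

0. goto fields op=0x3:4|imm=4:12 → word 3004h → 04 30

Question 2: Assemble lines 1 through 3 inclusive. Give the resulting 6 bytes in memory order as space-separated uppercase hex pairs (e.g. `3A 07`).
00 98 16 7D D4 F7

line 1 (srl): pack op=0x9:4|rd=4:3|rs=0:3|pad=0:6 = 0x9800; little→ 00 98
line 2 (andi): pack op=0x7:4|rd=6:3|imm=278:9 = 0x7d16; little→ 16 7d
line 3 (adi): pack op=0xf:4|rd=3:3|imm=468:9 = 0xf7d4; little→ d4 f7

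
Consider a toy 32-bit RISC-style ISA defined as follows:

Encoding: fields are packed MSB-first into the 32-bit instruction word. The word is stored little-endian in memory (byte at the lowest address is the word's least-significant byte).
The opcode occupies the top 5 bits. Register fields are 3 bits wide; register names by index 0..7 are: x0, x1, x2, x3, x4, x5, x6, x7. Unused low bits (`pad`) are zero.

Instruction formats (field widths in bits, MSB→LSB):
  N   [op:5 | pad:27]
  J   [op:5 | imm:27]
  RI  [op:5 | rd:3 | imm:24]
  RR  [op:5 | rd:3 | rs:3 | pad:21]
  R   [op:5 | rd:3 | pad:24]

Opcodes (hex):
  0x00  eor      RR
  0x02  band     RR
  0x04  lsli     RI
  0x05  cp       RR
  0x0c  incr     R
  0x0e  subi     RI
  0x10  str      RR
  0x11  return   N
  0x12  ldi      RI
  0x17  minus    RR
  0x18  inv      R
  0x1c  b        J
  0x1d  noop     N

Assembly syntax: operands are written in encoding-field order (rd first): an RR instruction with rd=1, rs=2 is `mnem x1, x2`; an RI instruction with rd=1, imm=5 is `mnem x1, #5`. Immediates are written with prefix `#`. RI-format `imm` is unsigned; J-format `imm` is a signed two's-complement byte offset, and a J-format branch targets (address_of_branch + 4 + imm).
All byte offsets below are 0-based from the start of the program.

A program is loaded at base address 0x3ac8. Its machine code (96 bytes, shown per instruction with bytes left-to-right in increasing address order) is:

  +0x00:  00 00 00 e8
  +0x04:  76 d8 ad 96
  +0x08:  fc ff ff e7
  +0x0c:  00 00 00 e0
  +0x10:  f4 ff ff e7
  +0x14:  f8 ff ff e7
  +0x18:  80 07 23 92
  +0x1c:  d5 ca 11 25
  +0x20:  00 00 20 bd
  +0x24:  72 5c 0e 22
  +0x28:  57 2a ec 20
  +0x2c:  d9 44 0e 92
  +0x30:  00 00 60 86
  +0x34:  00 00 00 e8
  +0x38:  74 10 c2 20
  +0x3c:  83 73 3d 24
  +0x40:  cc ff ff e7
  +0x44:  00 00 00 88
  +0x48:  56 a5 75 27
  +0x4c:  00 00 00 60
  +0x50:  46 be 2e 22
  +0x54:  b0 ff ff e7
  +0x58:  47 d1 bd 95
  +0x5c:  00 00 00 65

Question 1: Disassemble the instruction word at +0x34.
noop

@+34  little-endian(00 00 00 e8) = 0xe8000000
  opcode bits[31:27]=0x1d: noop/N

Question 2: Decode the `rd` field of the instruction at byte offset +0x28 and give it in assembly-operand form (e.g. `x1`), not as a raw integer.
x0

[28] 57 2a ec 20 → 0x20ec2a57
  op=0x20ec2a57>>27=0x4 ⇒ lsli (RI)
  [26:24] rd=0 = x0
  [23:0] imm=15477335 = #15477335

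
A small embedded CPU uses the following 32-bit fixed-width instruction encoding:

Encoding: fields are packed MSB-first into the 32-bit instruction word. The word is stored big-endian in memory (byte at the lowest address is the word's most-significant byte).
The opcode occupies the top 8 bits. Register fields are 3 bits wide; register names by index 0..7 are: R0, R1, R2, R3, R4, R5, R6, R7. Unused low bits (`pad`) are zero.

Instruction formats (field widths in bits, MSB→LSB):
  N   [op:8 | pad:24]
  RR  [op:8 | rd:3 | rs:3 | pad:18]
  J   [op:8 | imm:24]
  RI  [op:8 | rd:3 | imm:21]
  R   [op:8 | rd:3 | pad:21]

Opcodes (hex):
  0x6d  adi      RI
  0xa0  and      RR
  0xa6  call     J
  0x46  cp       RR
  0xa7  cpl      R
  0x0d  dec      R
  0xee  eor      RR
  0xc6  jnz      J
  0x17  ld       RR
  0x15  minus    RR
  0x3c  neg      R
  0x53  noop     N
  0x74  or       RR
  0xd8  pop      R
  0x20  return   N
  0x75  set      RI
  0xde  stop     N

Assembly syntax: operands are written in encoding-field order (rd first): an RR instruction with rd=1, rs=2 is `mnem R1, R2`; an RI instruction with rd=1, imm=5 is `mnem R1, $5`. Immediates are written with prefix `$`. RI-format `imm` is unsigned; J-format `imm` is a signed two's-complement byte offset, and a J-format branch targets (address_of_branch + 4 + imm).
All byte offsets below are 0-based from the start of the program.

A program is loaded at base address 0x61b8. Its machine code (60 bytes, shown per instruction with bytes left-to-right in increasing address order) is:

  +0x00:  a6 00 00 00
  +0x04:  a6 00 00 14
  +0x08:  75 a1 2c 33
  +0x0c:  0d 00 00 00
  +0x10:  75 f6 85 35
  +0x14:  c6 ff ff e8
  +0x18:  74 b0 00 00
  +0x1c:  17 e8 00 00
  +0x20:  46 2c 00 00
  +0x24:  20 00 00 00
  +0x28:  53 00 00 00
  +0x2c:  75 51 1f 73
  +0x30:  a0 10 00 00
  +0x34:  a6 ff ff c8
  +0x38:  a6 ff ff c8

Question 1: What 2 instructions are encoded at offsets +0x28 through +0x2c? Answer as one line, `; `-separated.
[28] 53 00 00 00 → 0x53000000
  op=0x53000000>>24=0x53 ⇒ noop (N)
[2c] 75 51 1f 73 → 0x75511f73
  op=0x75511f73>>24=0x75 ⇒ set (RI)
  rd@[23:21]=0x2 ⇒ R2
  imm@[20:0]=0x111f73 ⇒ $1122163

noop; set R2, $1122163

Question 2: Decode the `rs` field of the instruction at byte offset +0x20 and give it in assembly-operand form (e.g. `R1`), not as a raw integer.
@+20  big-endian(46 2c 00 00) = 0x462c0000
  top 8b → 0x46 → cp [RR]
  [23:21] rd=1 = R1
  [20:18] rs=3 = R3

R3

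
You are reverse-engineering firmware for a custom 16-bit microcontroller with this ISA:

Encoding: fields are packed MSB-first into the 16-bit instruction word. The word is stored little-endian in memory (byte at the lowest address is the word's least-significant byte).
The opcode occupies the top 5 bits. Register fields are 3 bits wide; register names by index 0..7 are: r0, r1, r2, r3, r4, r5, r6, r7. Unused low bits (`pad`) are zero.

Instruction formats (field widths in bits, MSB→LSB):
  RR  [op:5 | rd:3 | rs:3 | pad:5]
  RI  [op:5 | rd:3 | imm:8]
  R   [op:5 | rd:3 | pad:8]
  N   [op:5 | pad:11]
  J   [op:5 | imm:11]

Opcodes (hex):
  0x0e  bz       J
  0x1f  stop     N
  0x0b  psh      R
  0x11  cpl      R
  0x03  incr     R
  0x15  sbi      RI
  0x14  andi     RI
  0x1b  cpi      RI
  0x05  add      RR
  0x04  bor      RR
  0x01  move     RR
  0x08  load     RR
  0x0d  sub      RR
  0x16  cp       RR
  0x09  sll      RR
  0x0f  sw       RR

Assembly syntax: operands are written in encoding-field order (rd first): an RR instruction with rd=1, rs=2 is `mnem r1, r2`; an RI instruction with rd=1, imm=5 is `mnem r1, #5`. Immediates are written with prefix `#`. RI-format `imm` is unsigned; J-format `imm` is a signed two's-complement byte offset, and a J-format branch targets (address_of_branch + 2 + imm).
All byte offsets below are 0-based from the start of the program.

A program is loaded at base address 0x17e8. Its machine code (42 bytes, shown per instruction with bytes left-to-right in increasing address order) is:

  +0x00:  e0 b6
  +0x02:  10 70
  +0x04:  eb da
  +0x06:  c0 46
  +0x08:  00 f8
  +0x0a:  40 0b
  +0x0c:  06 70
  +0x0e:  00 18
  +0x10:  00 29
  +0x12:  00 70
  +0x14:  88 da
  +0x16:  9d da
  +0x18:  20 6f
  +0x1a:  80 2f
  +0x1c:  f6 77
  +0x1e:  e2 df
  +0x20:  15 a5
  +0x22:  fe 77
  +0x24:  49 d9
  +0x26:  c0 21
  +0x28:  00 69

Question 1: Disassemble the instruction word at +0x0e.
[0e] 00 18 → 0x1800
  top 5b → 0x3 → incr [R]
  rd: (w>>8)&0x7=0x0 → r0

incr r0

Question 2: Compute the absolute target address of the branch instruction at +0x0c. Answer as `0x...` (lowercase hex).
[0c] 06 70 → 0x7006
  op=0x7006>>11=0xe ⇒ bz (J)
  [10:0] imm=6 = #6
  target = base 0x17e8 + off 0x0c + 2 + imm 6 = 0x17fc

0x17fc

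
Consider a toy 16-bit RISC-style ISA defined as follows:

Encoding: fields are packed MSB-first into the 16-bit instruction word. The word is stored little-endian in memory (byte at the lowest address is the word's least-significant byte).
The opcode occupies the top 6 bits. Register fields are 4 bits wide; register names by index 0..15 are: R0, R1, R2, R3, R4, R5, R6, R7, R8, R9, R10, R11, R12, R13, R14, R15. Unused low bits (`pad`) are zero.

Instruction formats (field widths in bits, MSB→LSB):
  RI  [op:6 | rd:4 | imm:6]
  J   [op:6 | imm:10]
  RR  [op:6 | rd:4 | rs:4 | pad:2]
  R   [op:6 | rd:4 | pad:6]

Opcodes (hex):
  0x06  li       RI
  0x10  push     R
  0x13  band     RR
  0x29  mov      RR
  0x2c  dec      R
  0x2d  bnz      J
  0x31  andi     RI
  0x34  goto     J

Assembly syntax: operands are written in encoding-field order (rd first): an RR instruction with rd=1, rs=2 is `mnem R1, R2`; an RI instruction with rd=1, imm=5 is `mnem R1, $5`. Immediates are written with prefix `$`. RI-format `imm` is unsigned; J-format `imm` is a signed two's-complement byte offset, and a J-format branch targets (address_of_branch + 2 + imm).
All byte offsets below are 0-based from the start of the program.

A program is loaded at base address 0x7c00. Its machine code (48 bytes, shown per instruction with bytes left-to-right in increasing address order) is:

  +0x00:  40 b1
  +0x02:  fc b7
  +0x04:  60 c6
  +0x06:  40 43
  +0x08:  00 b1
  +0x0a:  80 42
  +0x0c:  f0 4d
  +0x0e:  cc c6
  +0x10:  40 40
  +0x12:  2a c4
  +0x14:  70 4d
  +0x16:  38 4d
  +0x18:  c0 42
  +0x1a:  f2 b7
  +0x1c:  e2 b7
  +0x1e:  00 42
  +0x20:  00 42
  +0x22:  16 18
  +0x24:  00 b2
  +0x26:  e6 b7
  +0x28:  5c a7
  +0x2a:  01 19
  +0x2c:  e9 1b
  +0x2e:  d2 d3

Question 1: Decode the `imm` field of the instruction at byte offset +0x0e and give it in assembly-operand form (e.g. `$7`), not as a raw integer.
off 0x0e: read cc c6 as little → 0xc6cc
  op=0xc6cc>>10=0x31 ⇒ andi (RI)
  rd: (w>>6)&0xf=0xb → R11
  imm: (w>>0)&0x3f=0xc → $12

$12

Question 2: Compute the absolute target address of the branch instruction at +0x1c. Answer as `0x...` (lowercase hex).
off 0x1c: read e2 b7 as little → 0xb7e2
  top 6b → 0x2d → bnz [J]
  imm@[9:0]=0x3e2 (s10→-30) ⇒ $-30
  target = base 0x7c00 + off 0x1c + 2 + imm -30 = 0x7c00

0x7c00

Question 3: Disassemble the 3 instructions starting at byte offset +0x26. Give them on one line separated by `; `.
off 0x26: read e6 b7 as little → 0xb7e6
  top 6b → 0x2d → bnz [J]
  imm: (w>>0)&0x3ff=0x3e6 (s10→-26) → $-26
off 0x28: read 5c a7 as little → 0xa75c
  top 6b → 0x29 → mov [RR]
  rd: (w>>6)&0xf=0xd → R13
  rs: (w>>2)&0xf=0x7 → R7
off 0x2a: read 01 19 as little → 0x1901
  top 6b → 0x6 → li [RI]
  rd: (w>>6)&0xf=0x4 → R4
  imm: (w>>0)&0x3f=0x1 → $1

bnz $-26; mov R13, R7; li R4, $1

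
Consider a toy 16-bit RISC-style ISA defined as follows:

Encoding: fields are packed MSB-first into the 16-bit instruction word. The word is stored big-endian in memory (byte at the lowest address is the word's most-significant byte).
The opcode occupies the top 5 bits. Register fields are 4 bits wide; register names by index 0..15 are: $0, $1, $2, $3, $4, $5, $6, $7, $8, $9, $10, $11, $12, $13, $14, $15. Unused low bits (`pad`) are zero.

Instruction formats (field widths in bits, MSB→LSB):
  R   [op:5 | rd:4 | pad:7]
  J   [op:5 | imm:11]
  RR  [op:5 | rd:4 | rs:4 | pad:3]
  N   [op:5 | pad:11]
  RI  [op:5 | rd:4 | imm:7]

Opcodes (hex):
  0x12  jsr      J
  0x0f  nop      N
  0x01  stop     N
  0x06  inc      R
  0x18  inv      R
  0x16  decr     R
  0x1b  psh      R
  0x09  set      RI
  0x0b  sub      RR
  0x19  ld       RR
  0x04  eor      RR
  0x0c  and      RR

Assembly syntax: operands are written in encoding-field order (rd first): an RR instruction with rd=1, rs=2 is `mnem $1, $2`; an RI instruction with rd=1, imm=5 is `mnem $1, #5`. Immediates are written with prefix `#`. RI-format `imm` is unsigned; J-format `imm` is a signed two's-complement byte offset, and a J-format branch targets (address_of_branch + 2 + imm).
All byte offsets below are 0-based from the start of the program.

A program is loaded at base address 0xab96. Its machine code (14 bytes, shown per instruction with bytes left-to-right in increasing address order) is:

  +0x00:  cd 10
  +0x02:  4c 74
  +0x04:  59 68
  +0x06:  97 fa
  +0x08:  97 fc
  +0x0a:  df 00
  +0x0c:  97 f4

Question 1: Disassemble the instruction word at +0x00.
@+00  big-endian(cd 10) = 0xcd10
  top 5b → 0x19 → ld [RR]
  rd@[10:7]=0xa ⇒ $10
  rs@[6:3]=0x2 ⇒ $2

ld $10, $2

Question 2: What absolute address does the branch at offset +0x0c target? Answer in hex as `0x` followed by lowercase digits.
off 0x0c: read 97 f4 as big → 0x97f4
  op=0x97f4>>11=0x12 ⇒ jsr (J)
  imm: (w>>0)&0x7ff=0x7f4 (s11→-12) → #-12
  target = base 0xab96 + off 0x0c + 2 + imm -12 = 0xab98

0xab98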